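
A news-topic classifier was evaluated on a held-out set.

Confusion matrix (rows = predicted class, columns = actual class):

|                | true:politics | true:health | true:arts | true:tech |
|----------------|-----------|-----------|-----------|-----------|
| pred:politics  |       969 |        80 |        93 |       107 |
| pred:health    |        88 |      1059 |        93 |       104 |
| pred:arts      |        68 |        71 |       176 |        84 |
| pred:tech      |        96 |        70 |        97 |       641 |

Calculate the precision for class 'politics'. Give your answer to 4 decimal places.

0.7758

Take TP from the diagonal, FP from the rest of the 'politics' prediction marginal, FN from the rest of the 'politics' actual marginal.
precision = TP/(TP+FP).
politics: TP=969, FP=80+93+107=280 → 969/1249 = 0.77582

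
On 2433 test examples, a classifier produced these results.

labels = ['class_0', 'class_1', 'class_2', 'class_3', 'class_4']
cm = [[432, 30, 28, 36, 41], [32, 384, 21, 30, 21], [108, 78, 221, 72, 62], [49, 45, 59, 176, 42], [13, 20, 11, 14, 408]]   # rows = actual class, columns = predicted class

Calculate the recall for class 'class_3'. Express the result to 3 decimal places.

0.474

Treat 'class_3' as positive and all other classes as negative.
recall = TP/(TP+FN).
class_3: TP=176, FN=49+45+59+42=195 → 176/371 = 0.4744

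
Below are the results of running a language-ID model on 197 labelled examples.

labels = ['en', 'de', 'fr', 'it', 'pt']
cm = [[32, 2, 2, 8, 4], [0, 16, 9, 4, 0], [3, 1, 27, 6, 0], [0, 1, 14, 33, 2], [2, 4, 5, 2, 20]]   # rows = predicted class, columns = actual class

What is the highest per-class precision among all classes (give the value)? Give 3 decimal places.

Per-class precision (TP/(TP+FP)):
  en: TP=32, FP=2+2+8+4=16 → 32/48 = 0.6667
  de: TP=16, FP=0+9+4+0=13 → 16/29 = 0.5517
  fr: TP=27, FP=3+1+6+0=10 → 27/37 = 0.7297
  it: TP=33, FP=0+1+14+2=17 → 33/50 = 0.6600
  pt: TP=20, FP=2+4+5+2=13 → 20/33 = 0.6061
Highest is class 'fr' with precision = 0.730.

0.730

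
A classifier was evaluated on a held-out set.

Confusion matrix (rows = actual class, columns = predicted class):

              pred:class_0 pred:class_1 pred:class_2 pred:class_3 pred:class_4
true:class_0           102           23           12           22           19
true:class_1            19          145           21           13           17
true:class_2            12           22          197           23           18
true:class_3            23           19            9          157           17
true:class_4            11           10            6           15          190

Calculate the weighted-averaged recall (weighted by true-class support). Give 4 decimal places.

0.7050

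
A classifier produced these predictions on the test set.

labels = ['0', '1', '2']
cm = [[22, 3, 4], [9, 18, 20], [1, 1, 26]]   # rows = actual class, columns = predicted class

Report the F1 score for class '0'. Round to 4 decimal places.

0.7213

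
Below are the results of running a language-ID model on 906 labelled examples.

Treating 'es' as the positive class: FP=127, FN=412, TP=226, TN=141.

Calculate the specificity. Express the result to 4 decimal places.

0.5261

Specificity = TN/(TN+FP) = 141/(141+127) = 0.5261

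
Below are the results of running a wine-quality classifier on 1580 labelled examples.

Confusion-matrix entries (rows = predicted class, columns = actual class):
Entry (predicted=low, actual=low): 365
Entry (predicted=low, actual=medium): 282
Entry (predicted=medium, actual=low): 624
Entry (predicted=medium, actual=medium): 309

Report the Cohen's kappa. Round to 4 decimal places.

-0.0968

Observed agreement pₒ = trace/N = 674/1580 = 0.42658
Expected agreement pₑ = Σ (rowᵢ·colᵢ)/N² = (989·647 + 591·933)/1580² = 0.47720
κ = (pₒ − pₑ)/(1 − pₑ) = (0.42658 − 0.47720)/(1 − 0.47720) = -0.0968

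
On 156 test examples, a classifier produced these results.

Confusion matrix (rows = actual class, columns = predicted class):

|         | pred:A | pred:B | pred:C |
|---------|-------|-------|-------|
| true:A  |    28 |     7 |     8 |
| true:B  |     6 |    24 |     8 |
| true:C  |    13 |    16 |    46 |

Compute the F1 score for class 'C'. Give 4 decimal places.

0.6715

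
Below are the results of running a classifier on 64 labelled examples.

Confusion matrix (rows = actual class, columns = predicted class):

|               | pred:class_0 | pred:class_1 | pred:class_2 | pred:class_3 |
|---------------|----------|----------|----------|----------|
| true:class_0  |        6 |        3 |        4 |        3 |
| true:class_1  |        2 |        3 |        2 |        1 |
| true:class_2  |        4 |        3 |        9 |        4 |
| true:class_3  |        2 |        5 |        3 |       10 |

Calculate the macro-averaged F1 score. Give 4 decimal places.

0.4182

Per-class F1 score (2·TP/(2·TP+FP+FN)):
  class_0: TP=6, FP=2+4+2=8, FN=3+4+3=10 → 12/30 = 0.40000
  class_1: TP=3, FP=3+3+5=11, FN=2+2+1=5 → 6/22 = 0.27273
  class_2: TP=9, FP=4+2+3=9, FN=4+3+4=11 → 18/38 = 0.47368
  class_3: TP=10, FP=3+1+4=8, FN=2+5+3=10 → 20/38 = 0.52632
Macro-F1 score = mean = (0.40000 + 0.27273 + 0.47368 + 0.52632) / 4 = 0.4182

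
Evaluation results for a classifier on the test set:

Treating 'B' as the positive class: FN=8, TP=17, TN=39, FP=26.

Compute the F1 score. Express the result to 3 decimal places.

Precision = TP/(TP+FP) = 17/43 = 0.3953
Recall = TP/(TP+FN) = 17/25 = 0.6800
F1 = 2·TP/(2·TP+FP+FN) = 34/68 = 0.500

0.500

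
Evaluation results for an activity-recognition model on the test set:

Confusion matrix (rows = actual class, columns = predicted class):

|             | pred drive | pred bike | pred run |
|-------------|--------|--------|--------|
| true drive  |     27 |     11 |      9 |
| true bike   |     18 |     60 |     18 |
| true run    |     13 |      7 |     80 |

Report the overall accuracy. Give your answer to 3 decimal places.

Accuracy = trace / total = (27+60+80=167) / 243 = 167/243 = 0.687

0.687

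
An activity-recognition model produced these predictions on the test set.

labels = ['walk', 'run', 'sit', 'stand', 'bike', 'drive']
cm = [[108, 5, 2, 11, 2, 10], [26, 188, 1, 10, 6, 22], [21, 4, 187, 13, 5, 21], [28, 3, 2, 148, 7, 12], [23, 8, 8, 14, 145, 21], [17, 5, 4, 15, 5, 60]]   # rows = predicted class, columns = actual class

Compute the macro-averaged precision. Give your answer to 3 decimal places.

0.706

Per-class precision (TP/(TP+FP)):
  walk: TP=108, FP=5+2+11+2+10=30 → 108/138 = 0.7826
  run: TP=188, FP=26+1+10+6+22=65 → 188/253 = 0.7431
  sit: TP=187, FP=21+4+13+5+21=64 → 187/251 = 0.7450
  stand: TP=148, FP=28+3+2+7+12=52 → 148/200 = 0.7400
  bike: TP=145, FP=23+8+8+14+21=74 → 145/219 = 0.6621
  drive: TP=60, FP=17+5+4+15+5=46 → 60/106 = 0.5660
Macro-precision = mean = (0.7826 + 0.7431 + 0.7450 + 0.7400 + 0.6621 + 0.5660) / 6 = 0.706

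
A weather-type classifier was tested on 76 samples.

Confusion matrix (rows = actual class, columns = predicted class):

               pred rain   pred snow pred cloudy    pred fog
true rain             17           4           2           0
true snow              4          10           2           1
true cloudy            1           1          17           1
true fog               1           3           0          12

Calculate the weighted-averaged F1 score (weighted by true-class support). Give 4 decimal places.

Per-class F1 score (2·TP/(2·TP+FP+FN)):
  rain: TP=17, FP=4+1+1=6, FN=4+2+0=6 → 34/46 = 0.73913
  snow: TP=10, FP=4+1+3=8, FN=4+2+1=7 → 20/35 = 0.57143
  cloudy: TP=17, FP=2+2+0=4, FN=1+1+1=3 → 34/41 = 0.82927
  fog: TP=12, FP=0+1+1=2, FN=1+3+0=4 → 24/30 = 0.80000
Weighted-F1 score = Σ (supportᵢ/N)·F1 scoreᵢ with N=76: (23/76)·0.73913 + (17/76)·0.57143 + (20/76)·0.82927 + (16/76)·0.80000 = 0.7382

0.7382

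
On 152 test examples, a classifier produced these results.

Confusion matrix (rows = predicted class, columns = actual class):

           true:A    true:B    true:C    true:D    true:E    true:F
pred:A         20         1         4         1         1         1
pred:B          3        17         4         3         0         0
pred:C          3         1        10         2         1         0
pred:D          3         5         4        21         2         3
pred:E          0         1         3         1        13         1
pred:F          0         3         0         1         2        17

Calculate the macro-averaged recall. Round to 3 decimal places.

Per-class recall (TP/(TP+FN)):
  A: TP=20, FN=3+3+3+0+0=9 → 20/29 = 0.6897
  B: TP=17, FN=1+1+5+1+3=11 → 17/28 = 0.6071
  C: TP=10, FN=4+4+4+3+0=15 → 10/25 = 0.4000
  D: TP=21, FN=1+3+2+1+1=8 → 21/29 = 0.7241
  E: TP=13, FN=1+0+1+2+2=6 → 13/19 = 0.6842
  F: TP=17, FN=1+0+0+3+1=5 → 17/22 = 0.7727
Macro-recall = mean = (0.6897 + 0.6071 + 0.4000 + 0.7241 + 0.6842 + 0.7727) / 6 = 0.646

0.646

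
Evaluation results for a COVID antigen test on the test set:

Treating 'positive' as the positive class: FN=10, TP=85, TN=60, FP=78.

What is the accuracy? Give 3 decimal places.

0.622

Accuracy = (TP+TN)/N = (85+60)/233 = 0.622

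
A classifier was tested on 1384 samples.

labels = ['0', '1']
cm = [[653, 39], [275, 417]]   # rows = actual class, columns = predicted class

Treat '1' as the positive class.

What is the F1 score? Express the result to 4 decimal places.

Precision = TP/(TP+FP) = 417/456 = 0.9145
Recall = TP/(TP+FN) = 417/692 = 0.6026
F1 = 2·TP/(2·TP+FP+FN) = 834/1148 = 0.7265

0.7265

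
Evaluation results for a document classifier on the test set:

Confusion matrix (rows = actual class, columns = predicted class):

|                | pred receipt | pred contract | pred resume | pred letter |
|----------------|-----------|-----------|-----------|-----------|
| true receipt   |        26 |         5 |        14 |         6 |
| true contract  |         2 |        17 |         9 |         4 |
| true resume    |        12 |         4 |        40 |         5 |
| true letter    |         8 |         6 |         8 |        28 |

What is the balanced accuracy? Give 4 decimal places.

Balanced accuracy = mean of per-class recall.
  receipt: recall = 26/51 = 0.50980
  contract: recall = 17/32 = 0.53125
  resume: recall = 40/61 = 0.65574
  letter: recall = 28/50 = 0.56000
Mean = (0.50980 + 0.53125 + 0.65574 + 0.56000) / 4 = 0.5642

0.5642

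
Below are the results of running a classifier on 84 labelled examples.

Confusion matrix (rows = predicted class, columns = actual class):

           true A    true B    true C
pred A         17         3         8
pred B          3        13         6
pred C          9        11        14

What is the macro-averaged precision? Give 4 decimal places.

Per-class precision (TP/(TP+FP)):
  A: TP=17, FP=3+8=11 → 17/28 = 0.60714
  B: TP=13, FP=3+6=9 → 13/22 = 0.59091
  C: TP=14, FP=9+11=20 → 14/34 = 0.41176
Macro-precision = mean = (0.60714 + 0.59091 + 0.41176) / 3 = 0.5366

0.5366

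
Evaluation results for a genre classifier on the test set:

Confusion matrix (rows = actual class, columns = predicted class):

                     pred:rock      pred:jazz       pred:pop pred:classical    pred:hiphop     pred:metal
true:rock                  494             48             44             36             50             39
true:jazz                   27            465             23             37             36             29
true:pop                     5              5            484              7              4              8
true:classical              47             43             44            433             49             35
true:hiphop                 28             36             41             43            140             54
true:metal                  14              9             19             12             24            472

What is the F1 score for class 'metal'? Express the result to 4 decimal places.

Treat 'metal' as positive and all other classes as negative.
F1 score = 2·TP/(2·TP+FP+FN).
metal: TP=472, FP=39+29+8+35+54=165, FN=14+9+19+12+24=78 → 944/1187 = 0.79528

0.7953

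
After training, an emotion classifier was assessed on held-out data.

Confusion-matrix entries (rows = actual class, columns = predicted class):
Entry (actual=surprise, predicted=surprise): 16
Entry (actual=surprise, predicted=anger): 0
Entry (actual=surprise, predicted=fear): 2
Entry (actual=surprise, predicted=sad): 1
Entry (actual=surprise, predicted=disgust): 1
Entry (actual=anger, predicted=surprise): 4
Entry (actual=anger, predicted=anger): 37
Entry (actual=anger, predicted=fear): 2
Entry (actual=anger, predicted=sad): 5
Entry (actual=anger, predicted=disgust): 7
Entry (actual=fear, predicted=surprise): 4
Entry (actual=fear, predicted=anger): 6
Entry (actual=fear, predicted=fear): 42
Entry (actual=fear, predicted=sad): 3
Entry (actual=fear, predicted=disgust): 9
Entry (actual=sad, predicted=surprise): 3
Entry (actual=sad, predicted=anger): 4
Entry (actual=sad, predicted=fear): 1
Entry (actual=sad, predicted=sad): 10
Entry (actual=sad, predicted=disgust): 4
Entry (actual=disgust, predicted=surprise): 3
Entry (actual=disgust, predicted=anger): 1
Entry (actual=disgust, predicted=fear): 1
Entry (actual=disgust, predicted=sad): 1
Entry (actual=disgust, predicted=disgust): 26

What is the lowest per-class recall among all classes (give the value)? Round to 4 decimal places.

0.4545

Per-class recall (TP/(TP+FN)):
  surprise: TP=16, FN=0+2+1+1=4 → 16/20 = 0.80000
  anger: TP=37, FN=4+2+5+7=18 → 37/55 = 0.67273
  fear: TP=42, FN=4+6+3+9=22 → 42/64 = 0.65625
  sad: TP=10, FN=3+4+1+4=12 → 10/22 = 0.45455
  disgust: TP=26, FN=3+1+1+1=6 → 26/32 = 0.81250
Lowest is class 'sad' with recall = 0.4545.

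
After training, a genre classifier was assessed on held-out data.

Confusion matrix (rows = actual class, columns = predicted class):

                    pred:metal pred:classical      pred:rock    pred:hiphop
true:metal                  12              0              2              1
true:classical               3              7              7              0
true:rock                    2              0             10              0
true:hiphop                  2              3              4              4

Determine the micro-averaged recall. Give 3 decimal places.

0.579

Micro-averaging pools counts across classes: ΣTP=33, ΣFP=24, ΣFN=24.
Micro-recall = TP/(TP+FN) on pooled counts = 0.579 (equals overall accuracy in single-label multiclass).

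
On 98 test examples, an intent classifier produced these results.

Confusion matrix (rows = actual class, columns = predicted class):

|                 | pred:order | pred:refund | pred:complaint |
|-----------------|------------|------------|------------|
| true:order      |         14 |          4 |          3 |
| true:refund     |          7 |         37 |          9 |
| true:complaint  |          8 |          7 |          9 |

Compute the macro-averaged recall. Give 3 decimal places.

Per-class recall (TP/(TP+FN)):
  order: TP=14, FN=4+3=7 → 14/21 = 0.6667
  refund: TP=37, FN=7+9=16 → 37/53 = 0.6981
  complaint: TP=9, FN=8+7=15 → 9/24 = 0.3750
Macro-recall = mean = (0.6667 + 0.6981 + 0.3750) / 3 = 0.580

0.580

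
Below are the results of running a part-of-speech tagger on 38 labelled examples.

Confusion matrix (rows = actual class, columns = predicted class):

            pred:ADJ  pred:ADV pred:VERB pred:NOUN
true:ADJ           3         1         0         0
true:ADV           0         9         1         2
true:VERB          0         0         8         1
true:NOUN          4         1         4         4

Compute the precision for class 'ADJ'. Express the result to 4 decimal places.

0.4286

One-vs-rest for 'ADJ': TP = diagonal; FP = other classes predicted 'ADJ'; FN = 'ADJ' predicted as other.
precision = TP/(TP+FP).
ADJ: TP=3, FP=0+0+4=4 → 3/7 = 0.42857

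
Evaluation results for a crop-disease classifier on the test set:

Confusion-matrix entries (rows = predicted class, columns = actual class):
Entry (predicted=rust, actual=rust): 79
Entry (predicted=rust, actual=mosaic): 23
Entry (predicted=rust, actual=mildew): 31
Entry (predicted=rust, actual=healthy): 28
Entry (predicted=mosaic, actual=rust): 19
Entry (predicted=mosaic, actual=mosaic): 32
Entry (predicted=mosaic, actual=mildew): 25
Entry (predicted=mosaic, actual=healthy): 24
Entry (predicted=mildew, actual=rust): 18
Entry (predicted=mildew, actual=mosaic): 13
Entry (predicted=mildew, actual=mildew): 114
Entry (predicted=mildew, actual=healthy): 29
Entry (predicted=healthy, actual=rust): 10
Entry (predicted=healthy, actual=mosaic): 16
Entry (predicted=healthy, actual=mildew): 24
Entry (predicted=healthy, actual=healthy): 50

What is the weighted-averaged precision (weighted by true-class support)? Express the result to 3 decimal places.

0.526

Per-class precision (TP/(TP+FP)):
  rust: TP=79, FP=23+31+28=82 → 79/161 = 0.4907
  mosaic: TP=32, FP=19+25+24=68 → 32/100 = 0.3200
  mildew: TP=114, FP=18+13+29=60 → 114/174 = 0.6552
  healthy: TP=50, FP=10+16+24=50 → 50/100 = 0.5000
Weighted-precision = Σ (supportᵢ/N)·precisionᵢ with N=535: (126/535)·0.4907 + (84/535)·0.3200 + (194/535)·0.6552 + (131/535)·0.5000 = 0.526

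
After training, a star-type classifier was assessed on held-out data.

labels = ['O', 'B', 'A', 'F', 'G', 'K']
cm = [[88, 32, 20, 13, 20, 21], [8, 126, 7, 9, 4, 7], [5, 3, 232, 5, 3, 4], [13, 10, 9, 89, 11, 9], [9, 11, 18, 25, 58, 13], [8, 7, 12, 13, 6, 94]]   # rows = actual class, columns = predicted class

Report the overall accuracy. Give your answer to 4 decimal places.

Accuracy = trace / total = (88+126+232+89+58+94=687) / 1022 = 687/1022 = 0.6722

0.6722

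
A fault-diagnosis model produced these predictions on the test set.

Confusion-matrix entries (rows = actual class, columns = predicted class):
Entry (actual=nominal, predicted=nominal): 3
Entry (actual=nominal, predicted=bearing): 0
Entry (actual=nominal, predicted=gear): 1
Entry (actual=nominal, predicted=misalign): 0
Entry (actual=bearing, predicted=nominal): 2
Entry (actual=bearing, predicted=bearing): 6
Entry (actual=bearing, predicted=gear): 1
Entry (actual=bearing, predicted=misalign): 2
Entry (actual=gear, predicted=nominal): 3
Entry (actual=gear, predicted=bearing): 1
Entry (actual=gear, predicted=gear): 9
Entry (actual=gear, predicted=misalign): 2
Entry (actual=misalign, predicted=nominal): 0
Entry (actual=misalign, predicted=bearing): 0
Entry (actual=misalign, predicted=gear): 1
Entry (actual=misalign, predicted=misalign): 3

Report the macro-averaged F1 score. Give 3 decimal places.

0.595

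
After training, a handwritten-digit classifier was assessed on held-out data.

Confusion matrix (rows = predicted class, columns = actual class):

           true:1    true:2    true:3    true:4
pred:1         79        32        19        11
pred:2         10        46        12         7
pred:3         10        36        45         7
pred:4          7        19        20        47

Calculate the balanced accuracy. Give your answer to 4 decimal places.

0.5532

Balanced accuracy = mean of per-class recall.
  1: recall = 79/106 = 0.74528
  2: recall = 46/133 = 0.34586
  3: recall = 45/96 = 0.46875
  4: recall = 47/72 = 0.65278
Mean = (0.74528 + 0.34586 + 0.46875 + 0.65278) / 4 = 0.5532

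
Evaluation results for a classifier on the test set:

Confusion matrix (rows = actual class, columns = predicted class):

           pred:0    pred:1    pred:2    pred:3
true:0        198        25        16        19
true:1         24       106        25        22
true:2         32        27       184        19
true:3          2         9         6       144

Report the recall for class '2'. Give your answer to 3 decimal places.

0.702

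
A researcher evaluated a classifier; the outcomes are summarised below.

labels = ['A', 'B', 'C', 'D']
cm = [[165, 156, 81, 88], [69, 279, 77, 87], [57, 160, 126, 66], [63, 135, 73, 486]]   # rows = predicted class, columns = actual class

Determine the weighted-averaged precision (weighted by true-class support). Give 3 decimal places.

0.504

Per-class precision (TP/(TP+FP)):
  A: TP=165, FP=156+81+88=325 → 165/490 = 0.3367
  B: TP=279, FP=69+77+87=233 → 279/512 = 0.5449
  C: TP=126, FP=57+160+66=283 → 126/409 = 0.3081
  D: TP=486, FP=63+135+73=271 → 486/757 = 0.6420
Weighted-precision = Σ (supportᵢ/N)·precisionᵢ with N=2168: (354/2168)·0.3367 + (730/2168)·0.5449 + (357/2168)·0.3081 + (727/2168)·0.6420 = 0.504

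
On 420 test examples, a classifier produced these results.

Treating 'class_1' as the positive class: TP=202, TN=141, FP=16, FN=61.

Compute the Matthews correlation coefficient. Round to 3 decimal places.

MCC = (TP·TN − FP·FN) / √((TP+FP)(TP+FN)(TN+FP)(TN+FN))
Numerator = 202·141 − 16·61 = 27506
Denominator = √(218·263·157·202) = √1818290476 = 42641.4174
MCC = 27506 / 42641.4174 = 0.645

0.645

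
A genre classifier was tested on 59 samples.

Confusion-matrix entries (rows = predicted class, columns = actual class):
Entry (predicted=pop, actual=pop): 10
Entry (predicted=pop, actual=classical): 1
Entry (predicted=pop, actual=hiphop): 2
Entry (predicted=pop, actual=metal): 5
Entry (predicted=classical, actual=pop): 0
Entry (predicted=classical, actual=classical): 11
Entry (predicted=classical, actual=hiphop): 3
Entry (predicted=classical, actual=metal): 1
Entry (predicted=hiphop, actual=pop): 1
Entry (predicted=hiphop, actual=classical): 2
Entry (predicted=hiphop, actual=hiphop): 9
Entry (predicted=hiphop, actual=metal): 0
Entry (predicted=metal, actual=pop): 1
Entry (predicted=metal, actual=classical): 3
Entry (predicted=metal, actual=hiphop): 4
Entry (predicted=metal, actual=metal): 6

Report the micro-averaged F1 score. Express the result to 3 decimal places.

0.610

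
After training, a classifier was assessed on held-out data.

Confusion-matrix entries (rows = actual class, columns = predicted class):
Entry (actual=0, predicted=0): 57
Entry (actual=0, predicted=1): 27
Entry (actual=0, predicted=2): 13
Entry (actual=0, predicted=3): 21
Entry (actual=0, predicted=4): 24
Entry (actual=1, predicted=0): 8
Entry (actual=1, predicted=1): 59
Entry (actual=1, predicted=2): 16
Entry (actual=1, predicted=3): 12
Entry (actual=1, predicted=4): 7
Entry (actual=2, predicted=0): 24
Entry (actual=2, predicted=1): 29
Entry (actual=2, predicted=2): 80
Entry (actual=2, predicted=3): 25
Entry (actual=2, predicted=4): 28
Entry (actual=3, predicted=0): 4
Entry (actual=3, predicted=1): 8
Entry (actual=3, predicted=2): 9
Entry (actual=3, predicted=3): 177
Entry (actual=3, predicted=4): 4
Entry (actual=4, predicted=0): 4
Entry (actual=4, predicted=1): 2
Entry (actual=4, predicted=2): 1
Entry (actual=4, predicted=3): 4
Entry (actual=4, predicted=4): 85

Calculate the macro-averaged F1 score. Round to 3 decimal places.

0.604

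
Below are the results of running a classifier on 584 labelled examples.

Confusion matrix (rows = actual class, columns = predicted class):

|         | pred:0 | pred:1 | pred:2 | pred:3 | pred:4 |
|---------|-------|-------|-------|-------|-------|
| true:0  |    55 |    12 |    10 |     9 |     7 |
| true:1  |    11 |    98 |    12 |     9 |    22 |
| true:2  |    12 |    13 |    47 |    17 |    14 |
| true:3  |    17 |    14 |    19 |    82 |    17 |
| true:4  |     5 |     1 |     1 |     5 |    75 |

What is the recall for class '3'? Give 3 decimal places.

0.550

Take TP from the diagonal, FP from the rest of the '3' prediction marginal, FN from the rest of the '3' actual marginal.
recall = TP/(TP+FN).
3: TP=82, FN=17+14+19+17=67 → 82/149 = 0.5503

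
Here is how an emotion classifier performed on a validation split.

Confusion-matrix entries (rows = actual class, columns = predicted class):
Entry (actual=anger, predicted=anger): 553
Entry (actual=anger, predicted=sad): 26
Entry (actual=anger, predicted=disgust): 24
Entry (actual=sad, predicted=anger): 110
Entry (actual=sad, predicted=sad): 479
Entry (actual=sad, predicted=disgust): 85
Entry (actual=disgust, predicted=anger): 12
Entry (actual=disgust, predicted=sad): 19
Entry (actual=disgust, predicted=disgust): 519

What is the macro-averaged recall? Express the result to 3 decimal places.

Per-class recall (TP/(TP+FN)):
  anger: TP=553, FN=26+24=50 → 553/603 = 0.9171
  sad: TP=479, FN=110+85=195 → 479/674 = 0.7107
  disgust: TP=519, FN=12+19=31 → 519/550 = 0.9436
Macro-recall = mean = (0.9171 + 0.7107 + 0.9436) / 3 = 0.857

0.857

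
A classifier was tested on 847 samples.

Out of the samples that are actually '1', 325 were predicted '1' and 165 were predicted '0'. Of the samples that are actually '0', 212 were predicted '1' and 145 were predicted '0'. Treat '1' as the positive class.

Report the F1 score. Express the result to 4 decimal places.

0.6329

Precision = TP/(TP+FP) = 325/537 = 0.6052
Recall = TP/(TP+FN) = 325/490 = 0.6633
F1 = 2·TP/(2·TP+FP+FN) = 650/1027 = 0.6329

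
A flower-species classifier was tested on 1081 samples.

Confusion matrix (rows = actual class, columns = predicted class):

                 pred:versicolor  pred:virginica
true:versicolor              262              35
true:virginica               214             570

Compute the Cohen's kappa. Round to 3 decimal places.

Observed agreement pₒ = trace/N = 832/1081 = 0.7697
Expected agreement pₑ = Σ (rowᵢ·colᵢ)/N² = (297·476 + 784·605)/1081² = 0.5269
κ = (pₒ − pₑ)/(1 − pₑ) = (0.7697 − 0.5269)/(1 − 0.5269) = 0.513

0.513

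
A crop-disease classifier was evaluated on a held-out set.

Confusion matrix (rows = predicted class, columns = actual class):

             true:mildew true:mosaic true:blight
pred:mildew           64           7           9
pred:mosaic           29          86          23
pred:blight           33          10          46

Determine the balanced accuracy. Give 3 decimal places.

Balanced accuracy = mean of per-class recall.
  mildew: recall = 64/126 = 0.5079
  mosaic: recall = 86/103 = 0.8350
  blight: recall = 46/78 = 0.5897
Mean = (0.5079 + 0.8350 + 0.5897) / 3 = 0.644

0.644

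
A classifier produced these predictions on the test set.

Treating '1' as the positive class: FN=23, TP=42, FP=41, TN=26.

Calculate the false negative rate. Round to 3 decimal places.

0.354

FNR = FN/(FN+TP) = 23/(23+42) = 0.354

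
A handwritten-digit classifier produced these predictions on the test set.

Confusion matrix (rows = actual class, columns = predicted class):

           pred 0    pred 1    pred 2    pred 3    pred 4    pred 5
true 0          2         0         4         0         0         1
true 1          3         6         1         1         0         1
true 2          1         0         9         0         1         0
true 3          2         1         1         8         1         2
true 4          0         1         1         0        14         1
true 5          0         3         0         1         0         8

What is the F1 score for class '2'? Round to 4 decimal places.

One-vs-rest for '2': TP = diagonal; FP = other classes predicted '2'; FN = '2' predicted as other.
F1 score = 2·TP/(2·TP+FP+FN).
2: TP=9, FP=4+1+1+1+0=7, FN=1+0+0+1+0=2 → 18/27 = 0.66667

0.6667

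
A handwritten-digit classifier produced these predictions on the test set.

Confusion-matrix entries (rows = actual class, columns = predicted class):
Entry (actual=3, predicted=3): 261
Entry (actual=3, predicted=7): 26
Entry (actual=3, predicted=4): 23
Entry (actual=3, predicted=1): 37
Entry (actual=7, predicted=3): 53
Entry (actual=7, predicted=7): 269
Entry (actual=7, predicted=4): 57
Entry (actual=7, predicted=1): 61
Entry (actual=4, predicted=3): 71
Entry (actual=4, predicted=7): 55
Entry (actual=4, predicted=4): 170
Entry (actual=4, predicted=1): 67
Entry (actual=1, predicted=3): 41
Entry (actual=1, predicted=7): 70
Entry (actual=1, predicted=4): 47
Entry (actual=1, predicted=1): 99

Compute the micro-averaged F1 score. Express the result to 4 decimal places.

Micro-averaging pools counts across classes: ΣTP=799, ΣFP=608, ΣFN=608.
Micro-F1 score = 2·TP/(2·TP+FP+FN) on pooled counts = 0.5679 (equals overall accuracy in single-label multiclass).

0.5679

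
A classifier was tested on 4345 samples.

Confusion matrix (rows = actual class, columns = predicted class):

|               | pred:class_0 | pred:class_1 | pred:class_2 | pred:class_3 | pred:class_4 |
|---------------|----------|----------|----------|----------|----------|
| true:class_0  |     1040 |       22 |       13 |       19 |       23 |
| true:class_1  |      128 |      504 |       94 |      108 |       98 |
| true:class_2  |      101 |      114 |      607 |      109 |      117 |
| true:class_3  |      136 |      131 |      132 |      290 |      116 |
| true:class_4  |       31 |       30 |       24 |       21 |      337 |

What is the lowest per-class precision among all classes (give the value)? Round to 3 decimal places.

0.488

Per-class precision (TP/(TP+FP)):
  class_0: TP=1040, FP=128+101+136+31=396 → 1040/1436 = 0.7242
  class_1: TP=504, FP=22+114+131+30=297 → 504/801 = 0.6292
  class_2: TP=607, FP=13+94+132+24=263 → 607/870 = 0.6977
  class_3: TP=290, FP=19+108+109+21=257 → 290/547 = 0.5302
  class_4: TP=337, FP=23+98+117+116=354 → 337/691 = 0.4877
Lowest is class 'class_4' with precision = 0.488.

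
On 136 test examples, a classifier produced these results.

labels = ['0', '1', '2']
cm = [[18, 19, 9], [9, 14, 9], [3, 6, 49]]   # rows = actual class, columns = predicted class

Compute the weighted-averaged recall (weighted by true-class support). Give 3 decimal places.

Per-class recall (TP/(TP+FN)):
  0: TP=18, FN=19+9=28 → 18/46 = 0.3913
  1: TP=14, FN=9+9=18 → 14/32 = 0.4375
  2: TP=49, FN=3+6=9 → 49/58 = 0.8448
Weighted-recall = Σ (supportᵢ/N)·recallᵢ with N=136: (46/136)·0.3913 + (32/136)·0.4375 + (58/136)·0.8448 = 0.596

0.596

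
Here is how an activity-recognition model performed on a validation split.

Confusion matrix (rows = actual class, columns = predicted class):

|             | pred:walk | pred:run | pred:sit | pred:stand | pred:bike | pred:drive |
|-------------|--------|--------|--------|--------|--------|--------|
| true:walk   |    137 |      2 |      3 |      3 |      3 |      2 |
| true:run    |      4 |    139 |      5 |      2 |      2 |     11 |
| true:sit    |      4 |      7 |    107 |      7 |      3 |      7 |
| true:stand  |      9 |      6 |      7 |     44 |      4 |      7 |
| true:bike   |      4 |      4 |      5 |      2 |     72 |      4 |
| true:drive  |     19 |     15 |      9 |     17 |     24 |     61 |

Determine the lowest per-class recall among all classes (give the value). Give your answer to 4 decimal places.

0.4207

Per-class recall (TP/(TP+FN)):
  walk: TP=137, FN=2+3+3+3+2=13 → 137/150 = 0.91333
  run: TP=139, FN=4+5+2+2+11=24 → 139/163 = 0.85276
  sit: TP=107, FN=4+7+7+3+7=28 → 107/135 = 0.79259
  stand: TP=44, FN=9+6+7+4+7=33 → 44/77 = 0.57143
  bike: TP=72, FN=4+4+5+2+4=19 → 72/91 = 0.79121
  drive: TP=61, FN=19+15+9+17+24=84 → 61/145 = 0.42069
Lowest is class 'drive' with recall = 0.4207.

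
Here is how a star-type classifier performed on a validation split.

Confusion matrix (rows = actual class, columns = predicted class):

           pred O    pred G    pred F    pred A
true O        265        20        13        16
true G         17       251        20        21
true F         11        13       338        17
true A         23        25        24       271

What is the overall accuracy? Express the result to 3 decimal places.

0.836

Accuracy = trace / total = (265+251+338+271=1125) / 1345 = 1125/1345 = 0.836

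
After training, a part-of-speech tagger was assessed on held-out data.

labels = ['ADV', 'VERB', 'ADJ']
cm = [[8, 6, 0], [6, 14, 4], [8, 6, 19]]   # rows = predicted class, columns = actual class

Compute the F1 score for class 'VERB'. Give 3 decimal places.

Take TP from the diagonal, FP from the rest of the 'VERB' prediction marginal, FN from the rest of the 'VERB' actual marginal.
F1 score = 2·TP/(2·TP+FP+FN).
VERB: TP=14, FP=6+4=10, FN=6+6=12 → 28/50 = 0.5600

0.560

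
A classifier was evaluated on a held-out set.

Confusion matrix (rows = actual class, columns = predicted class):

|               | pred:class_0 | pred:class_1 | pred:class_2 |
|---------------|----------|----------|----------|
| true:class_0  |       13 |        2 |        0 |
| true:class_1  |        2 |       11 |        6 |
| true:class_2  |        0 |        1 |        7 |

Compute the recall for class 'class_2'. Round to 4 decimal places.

Take TP from the diagonal, FP from the rest of the 'class_2' prediction marginal, FN from the rest of the 'class_2' actual marginal.
recall = TP/(TP+FN).
class_2: TP=7, FN=0+1=1 → 7/8 = 0.87500

0.8750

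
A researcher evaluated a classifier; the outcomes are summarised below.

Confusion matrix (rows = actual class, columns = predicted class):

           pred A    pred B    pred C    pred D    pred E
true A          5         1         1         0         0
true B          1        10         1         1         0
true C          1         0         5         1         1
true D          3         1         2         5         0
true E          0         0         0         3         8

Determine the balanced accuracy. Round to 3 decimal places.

Balanced accuracy = mean of per-class recall.
  A: recall = 5/7 = 0.7143
  B: recall = 10/13 = 0.7692
  C: recall = 5/8 = 0.6250
  D: recall = 5/11 = 0.4545
  E: recall = 8/11 = 0.7273
Mean = (0.7143 + 0.7692 + 0.6250 + 0.4545 + 0.7273) / 5 = 0.658

0.658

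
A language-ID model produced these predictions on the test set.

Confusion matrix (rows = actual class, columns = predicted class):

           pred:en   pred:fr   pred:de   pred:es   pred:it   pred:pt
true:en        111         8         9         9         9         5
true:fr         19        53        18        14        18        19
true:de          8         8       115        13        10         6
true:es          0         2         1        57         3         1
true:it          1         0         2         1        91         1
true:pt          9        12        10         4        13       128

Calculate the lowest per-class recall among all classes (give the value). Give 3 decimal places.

0.376

Per-class recall (TP/(TP+FN)):
  en: TP=111, FN=8+9+9+9+5=40 → 111/151 = 0.7351
  fr: TP=53, FN=19+18+14+18+19=88 → 53/141 = 0.3759
  de: TP=115, FN=8+8+13+10+6=45 → 115/160 = 0.7188
  es: TP=57, FN=0+2+1+3+1=7 → 57/64 = 0.8906
  it: TP=91, FN=1+0+2+1+1=5 → 91/96 = 0.9479
  pt: TP=128, FN=9+12+10+4+13=48 → 128/176 = 0.7273
Lowest is class 'fr' with recall = 0.376.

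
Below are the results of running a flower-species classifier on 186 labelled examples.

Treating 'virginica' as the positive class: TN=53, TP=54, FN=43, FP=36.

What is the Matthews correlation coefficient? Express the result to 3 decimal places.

0.152

MCC = (TP·TN − FP·FN) / √((TP+FP)(TP+FN)(TN+FP)(TN+FN))
Numerator = 54·53 − 36·43 = 1314
Denominator = √(90·97·89·96) = √74589120 = 8636.4993
MCC = 1314 / 8636.4993 = 0.152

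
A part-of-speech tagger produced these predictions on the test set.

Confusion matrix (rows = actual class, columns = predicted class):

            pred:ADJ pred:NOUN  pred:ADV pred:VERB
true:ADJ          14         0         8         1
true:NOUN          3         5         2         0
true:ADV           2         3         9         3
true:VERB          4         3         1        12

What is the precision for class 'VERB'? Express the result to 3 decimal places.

One-vs-rest for 'VERB': TP = diagonal; FP = other classes predicted 'VERB'; FN = 'VERB' predicted as other.
precision = TP/(TP+FP).
VERB: TP=12, FP=1+0+3=4 → 12/16 = 0.7500

0.750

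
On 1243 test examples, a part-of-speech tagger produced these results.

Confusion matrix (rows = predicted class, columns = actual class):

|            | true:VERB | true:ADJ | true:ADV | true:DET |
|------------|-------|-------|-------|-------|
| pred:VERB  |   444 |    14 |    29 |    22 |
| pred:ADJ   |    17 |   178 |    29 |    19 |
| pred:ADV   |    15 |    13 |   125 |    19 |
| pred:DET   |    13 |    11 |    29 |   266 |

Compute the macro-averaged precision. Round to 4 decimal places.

0.7914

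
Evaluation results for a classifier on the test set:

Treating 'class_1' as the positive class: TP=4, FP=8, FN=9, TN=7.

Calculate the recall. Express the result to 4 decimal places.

0.3077

Recall = TP/(TP+FN) = 4/(4+9) = 4/13 = 0.3077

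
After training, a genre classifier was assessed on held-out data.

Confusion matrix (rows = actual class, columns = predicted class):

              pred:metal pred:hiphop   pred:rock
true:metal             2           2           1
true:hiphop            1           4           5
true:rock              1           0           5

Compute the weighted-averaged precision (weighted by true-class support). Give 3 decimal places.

Per-class precision (TP/(TP+FP)):
  metal: TP=2, FP=1+1=2 → 2/4 = 0.5000
  hiphop: TP=4, FP=2+0=2 → 4/6 = 0.6667
  rock: TP=5, FP=1+5=6 → 5/11 = 0.4545
Weighted-precision = Σ (supportᵢ/N)·precisionᵢ with N=21: (5/21)·0.5000 + (10/21)·0.6667 + (6/21)·0.4545 = 0.566

0.566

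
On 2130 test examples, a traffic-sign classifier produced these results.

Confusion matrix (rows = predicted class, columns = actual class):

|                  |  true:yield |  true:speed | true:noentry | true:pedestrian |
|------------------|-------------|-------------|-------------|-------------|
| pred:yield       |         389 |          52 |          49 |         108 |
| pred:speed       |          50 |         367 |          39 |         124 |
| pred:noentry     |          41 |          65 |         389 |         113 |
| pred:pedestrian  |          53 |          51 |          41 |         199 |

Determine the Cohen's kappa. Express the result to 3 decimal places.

0.508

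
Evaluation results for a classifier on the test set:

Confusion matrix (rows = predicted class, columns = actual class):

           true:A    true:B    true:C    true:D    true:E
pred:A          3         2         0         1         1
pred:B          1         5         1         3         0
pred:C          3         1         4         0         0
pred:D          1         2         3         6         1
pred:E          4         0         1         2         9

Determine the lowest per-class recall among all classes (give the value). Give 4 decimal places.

Per-class recall (TP/(TP+FN)):
  A: TP=3, FN=1+3+1+4=9 → 3/12 = 0.25000
  B: TP=5, FN=2+1+2+0=5 → 5/10 = 0.50000
  C: TP=4, FN=0+1+3+1=5 → 4/9 = 0.44444
  D: TP=6, FN=1+3+0+2=6 → 6/12 = 0.50000
  E: TP=9, FN=1+0+0+1=2 → 9/11 = 0.81818
Lowest is class 'A' with recall = 0.2500.

0.2500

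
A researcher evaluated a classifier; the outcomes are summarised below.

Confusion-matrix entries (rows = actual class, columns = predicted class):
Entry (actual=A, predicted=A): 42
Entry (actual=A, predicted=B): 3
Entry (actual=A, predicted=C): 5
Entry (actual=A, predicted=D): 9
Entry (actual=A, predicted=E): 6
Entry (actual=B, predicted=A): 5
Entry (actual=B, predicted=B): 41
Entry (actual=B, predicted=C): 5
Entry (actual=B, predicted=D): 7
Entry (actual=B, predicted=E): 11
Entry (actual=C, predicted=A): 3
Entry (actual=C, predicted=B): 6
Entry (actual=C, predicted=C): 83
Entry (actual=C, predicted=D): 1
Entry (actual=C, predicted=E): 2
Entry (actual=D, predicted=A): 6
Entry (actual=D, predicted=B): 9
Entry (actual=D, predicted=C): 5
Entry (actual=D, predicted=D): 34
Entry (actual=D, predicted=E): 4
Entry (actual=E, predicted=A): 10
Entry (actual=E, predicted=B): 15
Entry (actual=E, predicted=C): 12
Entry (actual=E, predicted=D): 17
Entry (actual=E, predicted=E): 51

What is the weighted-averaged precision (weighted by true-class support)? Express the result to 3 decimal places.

Per-class precision (TP/(TP+FP)):
  A: TP=42, FP=5+3+6+10=24 → 42/66 = 0.6364
  B: TP=41, FP=3+6+9+15=33 → 41/74 = 0.5541
  C: TP=83, FP=5+5+5+12=27 → 83/110 = 0.7545
  D: TP=34, FP=9+7+1+17=34 → 34/68 = 0.5000
  E: TP=51, FP=6+11+2+4=23 → 51/74 = 0.6892
Weighted-precision = Σ (supportᵢ/N)·precisionᵢ with N=392: (65/392)·0.6364 + (69/392)·0.5541 + (95/392)·0.7545 + (58/392)·0.5000 + (105/392)·0.6892 = 0.644

0.644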